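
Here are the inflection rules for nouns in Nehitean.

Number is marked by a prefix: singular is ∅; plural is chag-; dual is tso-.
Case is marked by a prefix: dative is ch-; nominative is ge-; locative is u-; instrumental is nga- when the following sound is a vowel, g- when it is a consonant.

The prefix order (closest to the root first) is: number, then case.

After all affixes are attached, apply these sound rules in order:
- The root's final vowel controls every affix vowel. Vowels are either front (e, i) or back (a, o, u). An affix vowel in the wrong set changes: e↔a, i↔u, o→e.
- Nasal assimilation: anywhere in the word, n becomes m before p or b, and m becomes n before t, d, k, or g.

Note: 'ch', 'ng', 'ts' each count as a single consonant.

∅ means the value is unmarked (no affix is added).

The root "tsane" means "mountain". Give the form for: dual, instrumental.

gtsetsane

Attach number dual tso- → tsotsane.
Attach case instrumental g- (before consonant 'ts') → gtsotsane.
Apply vowel harmony: gtsotsane → gtsetsane.
Nasal assimilation: no change.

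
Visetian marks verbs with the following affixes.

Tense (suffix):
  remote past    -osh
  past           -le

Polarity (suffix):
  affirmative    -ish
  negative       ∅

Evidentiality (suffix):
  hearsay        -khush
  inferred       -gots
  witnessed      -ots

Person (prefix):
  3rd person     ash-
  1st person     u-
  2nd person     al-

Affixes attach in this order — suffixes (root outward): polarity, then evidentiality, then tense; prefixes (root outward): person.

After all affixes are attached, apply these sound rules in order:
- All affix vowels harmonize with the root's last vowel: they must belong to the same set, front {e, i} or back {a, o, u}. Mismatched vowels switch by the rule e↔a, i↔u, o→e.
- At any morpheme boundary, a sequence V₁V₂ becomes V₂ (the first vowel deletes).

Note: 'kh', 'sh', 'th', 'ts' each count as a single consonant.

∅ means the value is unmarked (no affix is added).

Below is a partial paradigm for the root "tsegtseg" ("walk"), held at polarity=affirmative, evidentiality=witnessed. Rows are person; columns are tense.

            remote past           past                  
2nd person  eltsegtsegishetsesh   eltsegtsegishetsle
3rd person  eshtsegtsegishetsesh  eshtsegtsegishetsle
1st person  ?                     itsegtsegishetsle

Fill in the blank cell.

itsegtsegishetsesh

Attach polarity affirmative -ish → tsegtsegish.
Attach evidentiality witnessed -ots → tsegtsegishots.
Attach tense remote past -osh → tsegtsegishotsosh.
Attach person 1st person u- → utsegtsegishotsosh.
Apply vowel harmony: utsegtsegishotsosh → itsegtsegishetsesh.
Vowel deletion: no change.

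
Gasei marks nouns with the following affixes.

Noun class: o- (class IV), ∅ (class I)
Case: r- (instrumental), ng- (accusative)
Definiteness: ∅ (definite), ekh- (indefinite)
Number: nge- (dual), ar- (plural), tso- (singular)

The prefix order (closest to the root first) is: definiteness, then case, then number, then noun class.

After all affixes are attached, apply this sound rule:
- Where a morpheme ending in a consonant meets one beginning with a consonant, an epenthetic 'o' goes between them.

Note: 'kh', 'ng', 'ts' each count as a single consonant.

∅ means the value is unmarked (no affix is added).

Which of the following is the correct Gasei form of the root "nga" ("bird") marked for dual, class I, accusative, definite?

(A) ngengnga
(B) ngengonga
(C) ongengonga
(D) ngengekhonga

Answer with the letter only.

B

definiteness = definite: zero marking, form stays nga.
Attach case accusative ng- → ngnga.
Attach number dual nge- → ngengnga.
noun class = class I: zero marking, form stays ngengnga.
Apply epenthesis: ngengnga → ngengonga.
So the correct form is ngengonga, option (B).
(C) ongengonga is wrong: it uses class IV instead of class I for noun class.
(A) ngengnga is wrong: it fails to apply the sound rule(s).
(D) ngengekhonga is wrong: it uses indefinite instead of definite for definiteness.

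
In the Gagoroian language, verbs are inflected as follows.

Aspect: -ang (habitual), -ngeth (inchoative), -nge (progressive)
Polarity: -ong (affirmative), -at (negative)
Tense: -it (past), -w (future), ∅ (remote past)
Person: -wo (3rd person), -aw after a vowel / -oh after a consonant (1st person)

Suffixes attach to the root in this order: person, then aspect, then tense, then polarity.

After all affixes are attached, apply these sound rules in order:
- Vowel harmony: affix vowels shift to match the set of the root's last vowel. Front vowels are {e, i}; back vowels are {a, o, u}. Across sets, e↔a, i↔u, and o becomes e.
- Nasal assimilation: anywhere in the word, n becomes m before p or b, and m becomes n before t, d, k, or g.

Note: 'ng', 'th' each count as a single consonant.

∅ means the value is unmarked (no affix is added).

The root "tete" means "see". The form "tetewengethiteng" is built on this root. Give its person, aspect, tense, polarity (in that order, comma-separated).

3rd person, inchoative, past, affirmative

Segment: tete-wo-ngeth-it-ong.
person: -wo → 3rd person.
aspect: -ngeth → inchoative.
tense: -it → past.
polarity: -ong → affirmative.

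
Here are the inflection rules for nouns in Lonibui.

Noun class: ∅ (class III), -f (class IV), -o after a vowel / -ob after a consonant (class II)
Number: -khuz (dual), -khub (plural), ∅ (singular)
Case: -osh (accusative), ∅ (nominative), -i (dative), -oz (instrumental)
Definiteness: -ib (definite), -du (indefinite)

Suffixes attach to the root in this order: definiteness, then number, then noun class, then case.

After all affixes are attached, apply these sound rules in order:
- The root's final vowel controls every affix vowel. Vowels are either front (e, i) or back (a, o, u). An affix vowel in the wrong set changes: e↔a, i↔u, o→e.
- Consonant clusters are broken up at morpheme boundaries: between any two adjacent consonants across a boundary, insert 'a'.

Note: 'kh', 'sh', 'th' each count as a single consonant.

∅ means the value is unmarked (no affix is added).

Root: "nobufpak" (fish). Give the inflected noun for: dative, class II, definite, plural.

nobufpakubakhubobu

Attach definiteness definite -ib → nobufpakib.
Attach number plural -khub → nobufpakibkhub.
Attach noun class class II -ob (after consonant 'b') → nobufpakibkhubob.
Attach case dative -i → nobufpakibkhubobi.
Apply vowel harmony: nobufpakibkhubobi → nobufpakubkhubobu.
Apply epenthesis: nobufpakubkhubobu → nobufpakubakhubobu.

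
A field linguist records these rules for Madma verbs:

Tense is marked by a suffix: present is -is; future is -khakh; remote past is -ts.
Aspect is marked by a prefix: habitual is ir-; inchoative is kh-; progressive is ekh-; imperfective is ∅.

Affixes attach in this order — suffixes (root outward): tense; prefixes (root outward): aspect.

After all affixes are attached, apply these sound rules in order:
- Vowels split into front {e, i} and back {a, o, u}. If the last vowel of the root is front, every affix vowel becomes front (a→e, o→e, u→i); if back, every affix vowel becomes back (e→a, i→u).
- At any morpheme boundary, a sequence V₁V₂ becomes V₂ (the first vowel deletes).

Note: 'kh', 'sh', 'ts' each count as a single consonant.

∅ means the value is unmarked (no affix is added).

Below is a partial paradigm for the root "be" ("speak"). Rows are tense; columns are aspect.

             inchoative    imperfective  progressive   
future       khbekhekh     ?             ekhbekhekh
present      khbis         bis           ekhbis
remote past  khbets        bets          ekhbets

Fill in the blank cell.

bekhekh

Attach tense future -khakh → bekhakh.
aspect = imperfective: zero marking, form stays bekhakh.
Apply vowel harmony: bekhakh → bekhekh.
Vowel deletion: no change.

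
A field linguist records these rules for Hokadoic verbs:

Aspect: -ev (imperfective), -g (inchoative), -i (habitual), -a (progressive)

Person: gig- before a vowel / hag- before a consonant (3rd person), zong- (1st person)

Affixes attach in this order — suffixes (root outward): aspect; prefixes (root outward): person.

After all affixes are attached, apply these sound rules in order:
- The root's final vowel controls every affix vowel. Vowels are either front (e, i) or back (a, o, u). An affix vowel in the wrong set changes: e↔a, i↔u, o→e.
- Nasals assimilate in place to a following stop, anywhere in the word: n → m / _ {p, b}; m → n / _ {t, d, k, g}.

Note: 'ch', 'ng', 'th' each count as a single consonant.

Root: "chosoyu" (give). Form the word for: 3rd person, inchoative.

hagchosoyug

Attach aspect inchoative -g → chosoyug.
Attach person 3rd person hag- (before consonant 'ch') → hagchosoyug.
Vowel harmony: no change.
Nasal assimilation: no change.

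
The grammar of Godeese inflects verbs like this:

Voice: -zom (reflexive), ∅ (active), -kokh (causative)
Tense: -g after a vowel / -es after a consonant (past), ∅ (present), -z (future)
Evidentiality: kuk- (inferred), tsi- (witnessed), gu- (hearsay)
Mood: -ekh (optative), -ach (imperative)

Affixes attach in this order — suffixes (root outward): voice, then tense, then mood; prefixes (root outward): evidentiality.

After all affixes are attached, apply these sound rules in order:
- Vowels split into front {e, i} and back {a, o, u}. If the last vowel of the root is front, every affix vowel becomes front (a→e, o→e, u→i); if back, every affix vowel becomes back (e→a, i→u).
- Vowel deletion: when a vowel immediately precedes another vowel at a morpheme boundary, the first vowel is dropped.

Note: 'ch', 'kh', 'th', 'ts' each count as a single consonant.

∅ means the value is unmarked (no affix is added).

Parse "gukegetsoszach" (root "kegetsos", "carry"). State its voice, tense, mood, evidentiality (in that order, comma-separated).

active, future, imperative, hearsay

Segment: gu-kegetsos-z-ach.
voice: ∅ → active.
tense: -z → future.
mood: -ach → imperative.
evidentiality: gu- → hearsay.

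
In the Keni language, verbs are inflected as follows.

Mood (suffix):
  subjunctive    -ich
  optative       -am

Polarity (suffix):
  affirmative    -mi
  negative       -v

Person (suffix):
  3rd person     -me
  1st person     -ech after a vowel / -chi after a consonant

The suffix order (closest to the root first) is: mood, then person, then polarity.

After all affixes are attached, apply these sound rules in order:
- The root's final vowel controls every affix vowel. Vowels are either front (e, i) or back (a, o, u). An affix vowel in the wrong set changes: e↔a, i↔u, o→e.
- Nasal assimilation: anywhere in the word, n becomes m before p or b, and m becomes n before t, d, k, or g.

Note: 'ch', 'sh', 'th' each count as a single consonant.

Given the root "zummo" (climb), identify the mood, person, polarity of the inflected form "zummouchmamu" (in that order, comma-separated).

subjunctive, 3rd person, affirmative

Segment: zummo-ich-me-mi.
mood: -ich → subjunctive.
person: -me → 3rd person.
polarity: -mi → affirmative.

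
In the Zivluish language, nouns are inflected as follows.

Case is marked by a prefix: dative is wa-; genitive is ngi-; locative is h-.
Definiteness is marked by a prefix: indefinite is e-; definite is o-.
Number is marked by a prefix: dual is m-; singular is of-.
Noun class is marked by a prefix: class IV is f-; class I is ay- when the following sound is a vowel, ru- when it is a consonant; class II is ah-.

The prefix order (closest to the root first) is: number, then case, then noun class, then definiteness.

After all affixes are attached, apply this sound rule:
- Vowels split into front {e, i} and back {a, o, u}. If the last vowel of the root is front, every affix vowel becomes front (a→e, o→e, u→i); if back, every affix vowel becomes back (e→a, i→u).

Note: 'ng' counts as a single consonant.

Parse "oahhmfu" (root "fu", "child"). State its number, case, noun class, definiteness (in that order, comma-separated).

Segment: o-ah-h-m-fu.
number: m- → dual.
case: h- → locative.
noun class: ah- → class II.
definiteness: o- → definite.

dual, locative, class II, definite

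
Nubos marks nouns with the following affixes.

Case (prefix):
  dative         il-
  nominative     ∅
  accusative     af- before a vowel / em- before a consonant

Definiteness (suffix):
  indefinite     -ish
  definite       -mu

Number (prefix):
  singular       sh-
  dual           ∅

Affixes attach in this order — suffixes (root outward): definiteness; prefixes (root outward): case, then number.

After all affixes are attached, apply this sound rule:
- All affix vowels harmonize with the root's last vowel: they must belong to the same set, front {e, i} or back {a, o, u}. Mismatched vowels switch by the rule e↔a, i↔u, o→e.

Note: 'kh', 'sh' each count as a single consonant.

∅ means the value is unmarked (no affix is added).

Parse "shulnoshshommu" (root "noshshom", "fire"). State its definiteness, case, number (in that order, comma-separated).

definite, dative, singular

Segment: sh-il-noshshom-mu.
definiteness: -mu → definite.
case: il- → dative.
number: sh- → singular.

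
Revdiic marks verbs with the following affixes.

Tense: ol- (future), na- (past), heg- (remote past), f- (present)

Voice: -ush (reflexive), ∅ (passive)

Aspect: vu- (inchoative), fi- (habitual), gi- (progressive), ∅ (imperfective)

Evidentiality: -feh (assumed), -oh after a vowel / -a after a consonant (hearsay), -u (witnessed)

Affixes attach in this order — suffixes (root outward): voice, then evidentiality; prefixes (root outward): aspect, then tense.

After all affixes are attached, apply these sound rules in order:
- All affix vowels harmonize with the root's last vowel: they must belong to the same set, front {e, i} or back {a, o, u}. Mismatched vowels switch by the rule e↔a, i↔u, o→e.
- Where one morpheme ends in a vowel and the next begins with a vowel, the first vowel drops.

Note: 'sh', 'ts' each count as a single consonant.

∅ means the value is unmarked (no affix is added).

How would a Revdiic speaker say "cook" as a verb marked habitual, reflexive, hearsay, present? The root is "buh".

Attach aspect habitual fi- → fibuh.
Attach tense present f- → ffibuh.
Attach voice reflexive -ush → ffibuhush.
Attach evidentiality hearsay -a (after consonant 'sh') → ffibuhusha.
Apply vowel harmony: ffibuhusha → ffubuhusha.
Vowel deletion: no change.

ffubuhusha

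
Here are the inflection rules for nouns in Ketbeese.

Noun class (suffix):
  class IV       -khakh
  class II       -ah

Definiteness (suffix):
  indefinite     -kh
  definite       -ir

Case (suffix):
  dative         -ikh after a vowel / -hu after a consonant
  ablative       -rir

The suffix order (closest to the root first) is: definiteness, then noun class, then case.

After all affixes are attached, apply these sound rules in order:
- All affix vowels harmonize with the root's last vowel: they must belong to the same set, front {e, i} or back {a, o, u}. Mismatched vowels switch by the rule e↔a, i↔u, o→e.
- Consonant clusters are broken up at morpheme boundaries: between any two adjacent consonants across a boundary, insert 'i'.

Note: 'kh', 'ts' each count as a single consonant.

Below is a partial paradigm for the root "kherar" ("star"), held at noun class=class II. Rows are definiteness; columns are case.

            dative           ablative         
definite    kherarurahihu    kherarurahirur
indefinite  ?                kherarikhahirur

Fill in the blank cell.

kherarikhahihu

Attach definiteness indefinite -kh → kherarkh.
Attach noun class class II -ah → kherarkhah.
Attach case dative -hu (after consonant 'h') → kherarkhahhu.
Vowel harmony: no change.
Apply epenthesis: kherarkhahhu → kherarikhahihu.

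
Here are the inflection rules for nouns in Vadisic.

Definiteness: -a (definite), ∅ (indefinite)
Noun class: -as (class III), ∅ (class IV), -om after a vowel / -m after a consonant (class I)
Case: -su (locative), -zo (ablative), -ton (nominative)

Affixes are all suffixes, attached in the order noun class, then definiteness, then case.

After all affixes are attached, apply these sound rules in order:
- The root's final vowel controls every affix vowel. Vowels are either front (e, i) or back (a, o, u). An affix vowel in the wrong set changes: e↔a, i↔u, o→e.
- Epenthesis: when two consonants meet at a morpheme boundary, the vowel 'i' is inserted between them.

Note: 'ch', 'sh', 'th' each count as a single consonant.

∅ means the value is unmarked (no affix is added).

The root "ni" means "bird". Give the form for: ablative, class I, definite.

Attach noun class class I -om (after vowel 'i') → niom.
Attach definiteness definite -a → nioma.
Attach case ablative -zo → niomazo.
Apply vowel harmony: niomazo → niemeze.
Epenthesis: no change.

niemeze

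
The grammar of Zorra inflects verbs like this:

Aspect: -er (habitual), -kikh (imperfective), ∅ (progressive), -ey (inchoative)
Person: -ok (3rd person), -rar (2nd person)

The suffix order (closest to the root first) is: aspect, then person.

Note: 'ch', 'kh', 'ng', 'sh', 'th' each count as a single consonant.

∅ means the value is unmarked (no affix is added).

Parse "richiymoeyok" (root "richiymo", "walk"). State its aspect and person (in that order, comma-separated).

Segment: richiymo-ey-ok.
aspect: -ey → inchoative.
person: -ok → 3rd person.

inchoative, 3rd person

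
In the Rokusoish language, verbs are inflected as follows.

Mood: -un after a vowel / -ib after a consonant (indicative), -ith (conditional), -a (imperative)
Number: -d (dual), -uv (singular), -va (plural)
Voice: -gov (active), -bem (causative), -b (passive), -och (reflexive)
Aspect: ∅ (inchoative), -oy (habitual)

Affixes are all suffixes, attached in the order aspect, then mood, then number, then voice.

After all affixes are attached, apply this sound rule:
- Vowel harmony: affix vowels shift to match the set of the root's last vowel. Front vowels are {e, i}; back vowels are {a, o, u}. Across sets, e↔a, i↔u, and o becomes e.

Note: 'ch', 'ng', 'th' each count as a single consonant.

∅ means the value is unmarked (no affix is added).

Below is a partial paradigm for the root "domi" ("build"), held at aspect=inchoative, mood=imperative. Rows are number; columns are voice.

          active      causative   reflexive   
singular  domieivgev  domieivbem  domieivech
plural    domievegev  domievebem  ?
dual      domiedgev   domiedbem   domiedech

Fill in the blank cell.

aspect = inchoative: zero marking, form stays domi.
Attach mood imperative -a → domia.
Attach number plural -va → domiava.
Attach voice reflexive -och → domiavaoch.
Apply vowel harmony: domiavaoch → domieveech.

domieveech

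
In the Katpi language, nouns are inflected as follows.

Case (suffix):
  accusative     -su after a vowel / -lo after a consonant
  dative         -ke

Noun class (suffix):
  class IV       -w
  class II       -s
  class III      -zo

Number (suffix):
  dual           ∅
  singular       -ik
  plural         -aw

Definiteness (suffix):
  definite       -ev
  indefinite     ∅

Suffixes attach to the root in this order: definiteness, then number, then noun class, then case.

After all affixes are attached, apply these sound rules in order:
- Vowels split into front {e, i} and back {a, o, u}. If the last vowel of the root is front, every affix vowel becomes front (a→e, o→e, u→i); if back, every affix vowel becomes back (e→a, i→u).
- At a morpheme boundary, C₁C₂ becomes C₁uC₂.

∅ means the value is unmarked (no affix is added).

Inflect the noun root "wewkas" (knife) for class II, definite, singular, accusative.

Attach definiteness definite -ev → wewkasev.
Attach number singular -ik → wewkasevik.
Attach noun class class II -s → wewkaseviks.
Attach case accusative -lo (after consonant 's') → wewkasevikslo.
Apply vowel harmony: wewkasevikslo → wewkasavukslo.
Apply epenthesis: wewkasavukslo → wewkasavukusulo.

wewkasavukusulo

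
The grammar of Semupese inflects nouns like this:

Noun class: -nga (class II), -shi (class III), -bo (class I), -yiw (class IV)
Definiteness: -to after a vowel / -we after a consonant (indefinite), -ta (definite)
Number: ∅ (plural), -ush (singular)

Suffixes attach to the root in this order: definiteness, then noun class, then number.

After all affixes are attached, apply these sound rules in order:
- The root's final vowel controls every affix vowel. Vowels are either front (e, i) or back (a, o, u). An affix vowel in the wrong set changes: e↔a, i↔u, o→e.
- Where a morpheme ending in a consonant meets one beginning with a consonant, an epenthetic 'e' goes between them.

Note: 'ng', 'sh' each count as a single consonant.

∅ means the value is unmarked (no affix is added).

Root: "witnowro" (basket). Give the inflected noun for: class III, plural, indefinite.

Attach definiteness indefinite -to (after vowel 'o') → witnowroto.
Attach noun class class III -shi → witnowrotoshi.
number = plural: zero marking, form stays witnowrotoshi.
Apply vowel harmony: witnowrotoshi → witnowrotoshu.
Epenthesis: no change.

witnowrotoshu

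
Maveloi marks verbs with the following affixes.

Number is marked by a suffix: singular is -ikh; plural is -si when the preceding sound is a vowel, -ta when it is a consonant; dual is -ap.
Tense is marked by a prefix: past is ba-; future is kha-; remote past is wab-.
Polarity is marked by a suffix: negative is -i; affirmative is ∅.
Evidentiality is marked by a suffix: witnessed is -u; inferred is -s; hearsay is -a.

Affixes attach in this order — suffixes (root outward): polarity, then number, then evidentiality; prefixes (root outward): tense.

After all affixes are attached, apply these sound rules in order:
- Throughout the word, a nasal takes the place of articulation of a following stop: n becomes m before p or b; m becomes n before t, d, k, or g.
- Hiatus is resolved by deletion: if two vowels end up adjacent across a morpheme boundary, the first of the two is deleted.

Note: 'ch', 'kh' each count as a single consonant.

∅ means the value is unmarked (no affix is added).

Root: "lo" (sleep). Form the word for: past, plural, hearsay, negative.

Attach tense past ba- → balo.
Attach polarity negative -i → baloi.
Attach number plural -si (after vowel 'i') → baloisi.
Attach evidentiality hearsay -a → baloisia.
Nasal assimilation: no change.
Apply vowel deletion: baloisia → balisa.

balisa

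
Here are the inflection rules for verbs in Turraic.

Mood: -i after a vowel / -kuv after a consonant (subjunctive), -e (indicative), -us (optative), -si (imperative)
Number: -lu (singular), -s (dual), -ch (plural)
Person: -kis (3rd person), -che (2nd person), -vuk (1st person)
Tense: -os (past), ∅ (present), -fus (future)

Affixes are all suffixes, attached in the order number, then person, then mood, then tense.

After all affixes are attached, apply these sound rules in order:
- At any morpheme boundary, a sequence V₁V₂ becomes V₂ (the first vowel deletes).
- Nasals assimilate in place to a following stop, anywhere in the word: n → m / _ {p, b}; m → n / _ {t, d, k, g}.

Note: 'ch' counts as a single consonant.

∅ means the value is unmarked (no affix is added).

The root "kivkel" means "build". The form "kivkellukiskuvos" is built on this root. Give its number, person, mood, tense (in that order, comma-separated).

singular, 3rd person, subjunctive, past

Segment: kivkel-lu-kis-kuv-os.
number: -lu → singular.
person: -kis → 3rd person.
mood: -i/kuv → subjunctive.
tense: -os → past.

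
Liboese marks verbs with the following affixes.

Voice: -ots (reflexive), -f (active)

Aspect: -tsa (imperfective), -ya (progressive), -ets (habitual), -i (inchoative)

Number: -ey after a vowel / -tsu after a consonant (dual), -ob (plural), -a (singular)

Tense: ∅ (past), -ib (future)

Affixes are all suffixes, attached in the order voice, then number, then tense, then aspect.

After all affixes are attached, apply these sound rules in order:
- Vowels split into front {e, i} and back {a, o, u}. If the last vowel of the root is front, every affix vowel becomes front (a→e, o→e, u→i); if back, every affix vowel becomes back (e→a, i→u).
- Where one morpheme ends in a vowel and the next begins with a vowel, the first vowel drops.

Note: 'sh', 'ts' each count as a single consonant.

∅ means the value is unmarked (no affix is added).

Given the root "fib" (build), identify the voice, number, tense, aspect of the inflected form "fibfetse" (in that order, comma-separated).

Segment: fib-f-a-tsa.
voice: -f → active.
number: -a → singular.
tense: ∅ → past.
aspect: -tsa → imperfective.

active, singular, past, imperfective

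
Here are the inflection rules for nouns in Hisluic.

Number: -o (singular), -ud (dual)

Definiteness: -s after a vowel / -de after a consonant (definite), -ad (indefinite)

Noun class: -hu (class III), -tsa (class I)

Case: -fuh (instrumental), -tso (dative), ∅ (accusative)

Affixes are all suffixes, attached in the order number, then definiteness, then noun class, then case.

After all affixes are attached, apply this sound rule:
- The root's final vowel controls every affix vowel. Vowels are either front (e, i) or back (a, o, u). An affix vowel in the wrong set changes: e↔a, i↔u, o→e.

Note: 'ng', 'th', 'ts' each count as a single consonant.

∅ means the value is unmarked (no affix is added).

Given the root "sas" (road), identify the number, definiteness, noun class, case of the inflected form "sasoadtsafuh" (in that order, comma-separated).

Segment: sas-o-ad-tsa-fuh.
number: -o → singular.
definiteness: -ad → indefinite.
noun class: -tsa → class I.
case: -fuh → instrumental.

singular, indefinite, class I, instrumental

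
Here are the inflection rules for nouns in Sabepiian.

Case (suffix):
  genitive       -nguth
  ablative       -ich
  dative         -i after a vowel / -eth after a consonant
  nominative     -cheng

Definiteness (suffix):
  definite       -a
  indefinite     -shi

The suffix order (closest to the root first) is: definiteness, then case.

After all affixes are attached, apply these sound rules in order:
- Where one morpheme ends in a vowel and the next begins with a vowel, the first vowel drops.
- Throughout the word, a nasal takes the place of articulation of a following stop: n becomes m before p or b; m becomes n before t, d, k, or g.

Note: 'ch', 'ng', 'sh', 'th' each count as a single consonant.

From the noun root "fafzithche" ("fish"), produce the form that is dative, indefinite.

Attach definiteness indefinite -shi → fafzithcheshi.
Attach case dative -i (after vowel 'i') → fafzithcheshii.
Apply vowel deletion: fafzithcheshii → fafzithcheshi.
Nasal assimilation: no change.

fafzithcheshi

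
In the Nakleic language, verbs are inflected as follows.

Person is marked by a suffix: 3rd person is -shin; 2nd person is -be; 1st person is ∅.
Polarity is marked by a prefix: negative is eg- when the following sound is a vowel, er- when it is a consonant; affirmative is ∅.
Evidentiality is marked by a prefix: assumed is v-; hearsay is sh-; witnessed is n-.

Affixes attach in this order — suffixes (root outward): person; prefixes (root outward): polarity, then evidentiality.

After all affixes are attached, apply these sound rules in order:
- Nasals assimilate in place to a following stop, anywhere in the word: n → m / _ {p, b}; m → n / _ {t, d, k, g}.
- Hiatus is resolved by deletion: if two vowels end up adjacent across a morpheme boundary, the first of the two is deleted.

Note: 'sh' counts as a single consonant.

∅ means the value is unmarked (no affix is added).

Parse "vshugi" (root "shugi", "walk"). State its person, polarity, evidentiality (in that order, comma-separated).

1st person, affirmative, assumed

Segment: v-shugi.
person: ∅ → 1st person.
polarity: ∅ → affirmative.
evidentiality: v- → assumed.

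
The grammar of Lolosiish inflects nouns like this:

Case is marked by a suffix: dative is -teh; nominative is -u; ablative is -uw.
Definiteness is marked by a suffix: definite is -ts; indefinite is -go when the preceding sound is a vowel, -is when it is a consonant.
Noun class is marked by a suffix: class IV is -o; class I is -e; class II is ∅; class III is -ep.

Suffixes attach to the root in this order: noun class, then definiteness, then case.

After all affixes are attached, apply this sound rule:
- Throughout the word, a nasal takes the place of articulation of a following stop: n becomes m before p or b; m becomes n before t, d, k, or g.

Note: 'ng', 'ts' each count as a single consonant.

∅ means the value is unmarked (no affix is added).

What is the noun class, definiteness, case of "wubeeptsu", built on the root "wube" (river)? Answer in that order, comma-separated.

Segment: wube-ep-ts-u.
noun class: -ep → class III.
definiteness: -ts → definite.
case: -u → nominative.

class III, definite, nominative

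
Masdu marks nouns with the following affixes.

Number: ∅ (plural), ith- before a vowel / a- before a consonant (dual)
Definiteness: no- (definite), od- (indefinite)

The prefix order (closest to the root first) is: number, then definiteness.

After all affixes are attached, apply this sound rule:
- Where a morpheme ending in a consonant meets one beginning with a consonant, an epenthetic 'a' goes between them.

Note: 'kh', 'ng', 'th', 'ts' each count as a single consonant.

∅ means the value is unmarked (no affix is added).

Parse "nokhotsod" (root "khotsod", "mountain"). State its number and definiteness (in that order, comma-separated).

plural, definite

Segment: no-khotsod.
number: ∅ → plural.
definiteness: no- → definite.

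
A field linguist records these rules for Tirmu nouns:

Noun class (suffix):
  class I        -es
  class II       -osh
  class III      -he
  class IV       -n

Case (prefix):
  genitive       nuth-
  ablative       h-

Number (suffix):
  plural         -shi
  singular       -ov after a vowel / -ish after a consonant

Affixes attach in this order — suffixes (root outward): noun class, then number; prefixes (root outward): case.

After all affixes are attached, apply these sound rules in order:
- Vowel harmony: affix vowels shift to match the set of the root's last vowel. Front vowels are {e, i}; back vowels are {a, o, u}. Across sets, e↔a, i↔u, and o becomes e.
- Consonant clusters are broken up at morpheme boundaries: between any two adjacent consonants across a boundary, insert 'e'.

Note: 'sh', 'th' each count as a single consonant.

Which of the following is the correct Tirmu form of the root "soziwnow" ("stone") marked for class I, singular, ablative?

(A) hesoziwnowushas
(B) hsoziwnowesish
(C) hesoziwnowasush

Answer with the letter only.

Attach case ablative h- → hsoziwnow.
Attach noun class class I -es → hsoziwnowes.
Attach number singular -ish (after consonant 's') → hsoziwnowesish.
Apply vowel harmony: hsoziwnowesish → hsoziwnowasush.
Apply epenthesis: hsoziwnowasush → hesoziwnowasush.
So the correct form is hesoziwnowasush, option (C).
(B) hsoziwnowesish is wrong: it fails to apply the sound rule(s).
(A) hesoziwnowushas is wrong: it has the affixes in the wrong order.

C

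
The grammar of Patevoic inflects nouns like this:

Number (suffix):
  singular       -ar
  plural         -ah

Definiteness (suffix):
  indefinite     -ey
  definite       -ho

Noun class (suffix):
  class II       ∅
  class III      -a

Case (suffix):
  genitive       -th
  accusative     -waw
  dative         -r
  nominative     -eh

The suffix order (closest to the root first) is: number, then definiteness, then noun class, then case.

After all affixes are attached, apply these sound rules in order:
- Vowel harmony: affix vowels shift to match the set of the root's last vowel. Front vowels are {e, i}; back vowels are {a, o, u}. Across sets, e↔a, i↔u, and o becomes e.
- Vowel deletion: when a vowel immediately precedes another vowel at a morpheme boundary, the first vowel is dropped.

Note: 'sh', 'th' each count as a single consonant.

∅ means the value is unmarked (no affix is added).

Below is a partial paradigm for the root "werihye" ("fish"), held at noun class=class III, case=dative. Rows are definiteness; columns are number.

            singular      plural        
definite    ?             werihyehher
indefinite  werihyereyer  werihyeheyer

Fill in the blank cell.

werihyerher

Attach number singular -ar → werihyear.
Attach definiteness definite -ho → werihyearho.
Attach noun class class III -a → werihyearhoa.
Attach case dative -r → werihyearhoar.
Apply vowel harmony: werihyearhoar → werihyeerheer.
Apply vowel deletion: werihyeerheer → werihyerher.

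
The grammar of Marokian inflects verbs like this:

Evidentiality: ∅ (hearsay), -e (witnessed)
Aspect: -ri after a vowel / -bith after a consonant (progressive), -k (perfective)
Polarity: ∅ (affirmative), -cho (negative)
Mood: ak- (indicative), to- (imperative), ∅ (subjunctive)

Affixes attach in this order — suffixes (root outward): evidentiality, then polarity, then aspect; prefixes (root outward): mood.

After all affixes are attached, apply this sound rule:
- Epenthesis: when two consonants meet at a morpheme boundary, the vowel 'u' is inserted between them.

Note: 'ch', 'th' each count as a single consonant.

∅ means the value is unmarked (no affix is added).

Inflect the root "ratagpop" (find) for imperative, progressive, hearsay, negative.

evidentiality = hearsay: zero marking, form stays ratagpop.
Attach polarity negative -cho → ratagpopcho.
Attach mood imperative to- → toratagpopcho.
Attach aspect progressive -ri (after vowel 'o') → toratagpopchori.
Apply epenthesis: toratagpopchori → toratagpopuchori.

toratagpopuchori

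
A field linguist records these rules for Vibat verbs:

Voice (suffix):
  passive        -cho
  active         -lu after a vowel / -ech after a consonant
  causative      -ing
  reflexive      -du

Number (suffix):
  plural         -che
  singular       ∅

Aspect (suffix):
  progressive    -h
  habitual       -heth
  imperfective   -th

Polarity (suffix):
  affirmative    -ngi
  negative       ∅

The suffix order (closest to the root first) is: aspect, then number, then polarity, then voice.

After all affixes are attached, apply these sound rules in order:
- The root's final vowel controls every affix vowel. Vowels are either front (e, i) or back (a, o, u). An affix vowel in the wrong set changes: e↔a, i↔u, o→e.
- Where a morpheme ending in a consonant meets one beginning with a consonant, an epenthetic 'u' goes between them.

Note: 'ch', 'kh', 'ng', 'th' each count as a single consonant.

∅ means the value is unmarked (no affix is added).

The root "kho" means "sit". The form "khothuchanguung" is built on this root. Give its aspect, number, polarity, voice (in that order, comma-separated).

imperfective, plural, affirmative, causative

Segment: kho-th-che-ngi-ing.
aspect: -th → imperfective.
number: -che → plural.
polarity: -ngi → affirmative.
voice: -ing → causative.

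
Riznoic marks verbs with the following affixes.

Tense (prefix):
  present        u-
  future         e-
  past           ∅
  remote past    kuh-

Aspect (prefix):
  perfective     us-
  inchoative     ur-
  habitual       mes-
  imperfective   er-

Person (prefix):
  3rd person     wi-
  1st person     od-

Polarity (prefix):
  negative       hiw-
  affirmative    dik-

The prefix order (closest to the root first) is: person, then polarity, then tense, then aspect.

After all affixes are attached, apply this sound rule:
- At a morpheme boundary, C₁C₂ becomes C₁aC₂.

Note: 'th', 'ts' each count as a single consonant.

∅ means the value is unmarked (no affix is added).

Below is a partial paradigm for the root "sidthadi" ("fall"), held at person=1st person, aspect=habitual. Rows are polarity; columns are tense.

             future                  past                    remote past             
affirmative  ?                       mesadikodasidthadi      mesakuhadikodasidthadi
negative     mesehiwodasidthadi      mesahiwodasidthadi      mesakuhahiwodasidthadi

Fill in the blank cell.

Attach person 1st person od- → odsidthadi.
Attach polarity affirmative dik- → dikodsidthadi.
Attach tense future e- → edikodsidthadi.
Attach aspect habitual mes- → mesedikodsidthadi.
Apply epenthesis: mesedikodsidthadi → mesedikodasidthadi.

mesedikodasidthadi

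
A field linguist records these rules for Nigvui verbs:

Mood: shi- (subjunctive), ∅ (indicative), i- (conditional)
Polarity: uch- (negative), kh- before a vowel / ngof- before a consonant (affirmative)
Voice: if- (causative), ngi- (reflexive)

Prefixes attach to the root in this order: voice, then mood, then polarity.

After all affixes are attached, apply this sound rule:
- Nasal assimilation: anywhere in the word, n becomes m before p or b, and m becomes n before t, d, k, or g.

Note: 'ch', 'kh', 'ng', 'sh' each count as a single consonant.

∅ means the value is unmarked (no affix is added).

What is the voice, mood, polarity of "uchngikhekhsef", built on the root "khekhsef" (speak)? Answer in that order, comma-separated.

reflexive, indicative, negative

Segment: uch-ngi-khekhsef.
voice: ngi- → reflexive.
mood: ∅ → indicative.
polarity: uch- → negative.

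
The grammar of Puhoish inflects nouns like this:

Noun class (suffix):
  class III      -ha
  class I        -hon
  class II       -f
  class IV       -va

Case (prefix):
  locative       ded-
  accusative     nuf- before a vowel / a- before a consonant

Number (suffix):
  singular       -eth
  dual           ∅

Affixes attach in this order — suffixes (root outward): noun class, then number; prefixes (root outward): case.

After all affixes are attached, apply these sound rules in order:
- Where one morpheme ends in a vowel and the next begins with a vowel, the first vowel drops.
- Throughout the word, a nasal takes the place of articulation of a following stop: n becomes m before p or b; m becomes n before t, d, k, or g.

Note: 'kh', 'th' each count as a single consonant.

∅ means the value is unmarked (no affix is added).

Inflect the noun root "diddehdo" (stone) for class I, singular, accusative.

Attach noun class class I -hon → diddehdohon.
Attach case accusative a- (before consonant 'd') → adiddehdohon.
Attach number singular -eth → adiddehdohoneth.
Vowel deletion: no change.
Nasal assimilation: no change.

adiddehdohoneth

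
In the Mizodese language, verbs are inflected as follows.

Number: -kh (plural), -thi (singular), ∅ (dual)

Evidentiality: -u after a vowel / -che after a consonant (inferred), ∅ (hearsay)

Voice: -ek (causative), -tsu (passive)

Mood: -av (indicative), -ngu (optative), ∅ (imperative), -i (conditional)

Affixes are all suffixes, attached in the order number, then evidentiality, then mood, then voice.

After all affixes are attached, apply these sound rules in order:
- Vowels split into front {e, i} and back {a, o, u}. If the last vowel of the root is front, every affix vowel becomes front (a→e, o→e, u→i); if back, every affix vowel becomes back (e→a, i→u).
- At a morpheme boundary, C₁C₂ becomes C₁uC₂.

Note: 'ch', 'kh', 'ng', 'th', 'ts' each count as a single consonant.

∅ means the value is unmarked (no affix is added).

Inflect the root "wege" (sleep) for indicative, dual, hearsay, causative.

number = dual: zero marking, form stays wege.
evidentiality = hearsay: zero marking, form stays wege.
Attach mood indicative -av → wegeav.
Attach voice causative -ek → wegeavek.
Apply vowel harmony: wegeavek → wegeevek.
Epenthesis: no change.

wegeevek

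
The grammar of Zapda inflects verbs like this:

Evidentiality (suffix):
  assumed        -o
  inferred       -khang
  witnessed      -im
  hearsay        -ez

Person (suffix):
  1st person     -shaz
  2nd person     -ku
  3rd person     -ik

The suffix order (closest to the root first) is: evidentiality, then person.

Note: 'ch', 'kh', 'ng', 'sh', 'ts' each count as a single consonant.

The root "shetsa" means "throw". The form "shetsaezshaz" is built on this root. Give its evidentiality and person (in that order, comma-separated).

hearsay, 1st person

Segment: shetsa-ez-shaz.
evidentiality: -ez → hearsay.
person: -shaz → 1st person.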